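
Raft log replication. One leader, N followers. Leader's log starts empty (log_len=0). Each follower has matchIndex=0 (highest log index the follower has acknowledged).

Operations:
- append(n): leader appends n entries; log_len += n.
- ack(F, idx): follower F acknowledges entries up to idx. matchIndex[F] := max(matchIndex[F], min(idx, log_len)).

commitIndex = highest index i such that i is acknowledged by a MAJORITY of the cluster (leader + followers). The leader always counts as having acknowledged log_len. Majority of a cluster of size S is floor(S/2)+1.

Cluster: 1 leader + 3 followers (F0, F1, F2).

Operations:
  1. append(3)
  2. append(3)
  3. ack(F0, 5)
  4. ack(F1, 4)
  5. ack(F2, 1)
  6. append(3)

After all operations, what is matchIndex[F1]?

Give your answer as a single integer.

Answer: 4

Derivation:
Op 1: append 3 -> log_len=3
Op 2: append 3 -> log_len=6
Op 3: F0 acks idx 5 -> match: F0=5 F1=0 F2=0; commitIndex=0
Op 4: F1 acks idx 4 -> match: F0=5 F1=4 F2=0; commitIndex=4
Op 5: F2 acks idx 1 -> match: F0=5 F1=4 F2=1; commitIndex=4
Op 6: append 3 -> log_len=9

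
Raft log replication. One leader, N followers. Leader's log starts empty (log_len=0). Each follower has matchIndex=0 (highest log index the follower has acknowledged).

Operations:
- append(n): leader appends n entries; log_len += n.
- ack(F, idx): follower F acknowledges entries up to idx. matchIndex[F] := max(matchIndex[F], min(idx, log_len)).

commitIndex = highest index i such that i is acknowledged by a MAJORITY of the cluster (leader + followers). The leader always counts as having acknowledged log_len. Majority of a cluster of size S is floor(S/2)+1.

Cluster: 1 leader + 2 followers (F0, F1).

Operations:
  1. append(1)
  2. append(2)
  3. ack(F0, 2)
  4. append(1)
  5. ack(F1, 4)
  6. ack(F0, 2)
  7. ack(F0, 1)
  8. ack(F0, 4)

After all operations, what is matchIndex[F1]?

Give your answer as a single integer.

Answer: 4

Derivation:
Op 1: append 1 -> log_len=1
Op 2: append 2 -> log_len=3
Op 3: F0 acks idx 2 -> match: F0=2 F1=0; commitIndex=2
Op 4: append 1 -> log_len=4
Op 5: F1 acks idx 4 -> match: F0=2 F1=4; commitIndex=4
Op 6: F0 acks idx 2 -> match: F0=2 F1=4; commitIndex=4
Op 7: F0 acks idx 1 -> match: F0=2 F1=4; commitIndex=4
Op 8: F0 acks idx 4 -> match: F0=4 F1=4; commitIndex=4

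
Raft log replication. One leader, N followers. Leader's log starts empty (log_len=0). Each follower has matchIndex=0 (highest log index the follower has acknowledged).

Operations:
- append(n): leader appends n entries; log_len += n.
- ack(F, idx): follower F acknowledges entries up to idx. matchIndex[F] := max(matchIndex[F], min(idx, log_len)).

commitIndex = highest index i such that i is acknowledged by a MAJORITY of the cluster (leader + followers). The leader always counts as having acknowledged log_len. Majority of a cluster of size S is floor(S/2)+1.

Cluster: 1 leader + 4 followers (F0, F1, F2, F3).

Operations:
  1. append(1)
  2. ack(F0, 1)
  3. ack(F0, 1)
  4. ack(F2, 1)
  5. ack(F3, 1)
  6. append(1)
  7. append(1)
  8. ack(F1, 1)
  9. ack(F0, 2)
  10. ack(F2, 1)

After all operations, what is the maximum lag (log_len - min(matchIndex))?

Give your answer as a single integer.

Answer: 2

Derivation:
Op 1: append 1 -> log_len=1
Op 2: F0 acks idx 1 -> match: F0=1 F1=0 F2=0 F3=0; commitIndex=0
Op 3: F0 acks idx 1 -> match: F0=1 F1=0 F2=0 F3=0; commitIndex=0
Op 4: F2 acks idx 1 -> match: F0=1 F1=0 F2=1 F3=0; commitIndex=1
Op 5: F3 acks idx 1 -> match: F0=1 F1=0 F2=1 F3=1; commitIndex=1
Op 6: append 1 -> log_len=2
Op 7: append 1 -> log_len=3
Op 8: F1 acks idx 1 -> match: F0=1 F1=1 F2=1 F3=1; commitIndex=1
Op 9: F0 acks idx 2 -> match: F0=2 F1=1 F2=1 F3=1; commitIndex=1
Op 10: F2 acks idx 1 -> match: F0=2 F1=1 F2=1 F3=1; commitIndex=1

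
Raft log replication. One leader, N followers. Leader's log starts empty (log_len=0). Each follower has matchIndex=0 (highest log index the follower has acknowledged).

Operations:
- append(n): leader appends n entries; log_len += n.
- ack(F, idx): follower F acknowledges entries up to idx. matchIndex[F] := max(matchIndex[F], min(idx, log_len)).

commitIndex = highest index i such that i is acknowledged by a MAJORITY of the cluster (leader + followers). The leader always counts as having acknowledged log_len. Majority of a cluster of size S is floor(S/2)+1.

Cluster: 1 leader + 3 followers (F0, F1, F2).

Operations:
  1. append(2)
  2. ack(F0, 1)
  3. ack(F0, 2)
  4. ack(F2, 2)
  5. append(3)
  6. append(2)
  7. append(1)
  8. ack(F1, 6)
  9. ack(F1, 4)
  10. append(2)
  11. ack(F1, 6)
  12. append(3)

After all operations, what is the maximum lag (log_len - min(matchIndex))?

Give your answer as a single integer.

Answer: 11

Derivation:
Op 1: append 2 -> log_len=2
Op 2: F0 acks idx 1 -> match: F0=1 F1=0 F2=0; commitIndex=0
Op 3: F0 acks idx 2 -> match: F0=2 F1=0 F2=0; commitIndex=0
Op 4: F2 acks idx 2 -> match: F0=2 F1=0 F2=2; commitIndex=2
Op 5: append 3 -> log_len=5
Op 6: append 2 -> log_len=7
Op 7: append 1 -> log_len=8
Op 8: F1 acks idx 6 -> match: F0=2 F1=6 F2=2; commitIndex=2
Op 9: F1 acks idx 4 -> match: F0=2 F1=6 F2=2; commitIndex=2
Op 10: append 2 -> log_len=10
Op 11: F1 acks idx 6 -> match: F0=2 F1=6 F2=2; commitIndex=2
Op 12: append 3 -> log_len=13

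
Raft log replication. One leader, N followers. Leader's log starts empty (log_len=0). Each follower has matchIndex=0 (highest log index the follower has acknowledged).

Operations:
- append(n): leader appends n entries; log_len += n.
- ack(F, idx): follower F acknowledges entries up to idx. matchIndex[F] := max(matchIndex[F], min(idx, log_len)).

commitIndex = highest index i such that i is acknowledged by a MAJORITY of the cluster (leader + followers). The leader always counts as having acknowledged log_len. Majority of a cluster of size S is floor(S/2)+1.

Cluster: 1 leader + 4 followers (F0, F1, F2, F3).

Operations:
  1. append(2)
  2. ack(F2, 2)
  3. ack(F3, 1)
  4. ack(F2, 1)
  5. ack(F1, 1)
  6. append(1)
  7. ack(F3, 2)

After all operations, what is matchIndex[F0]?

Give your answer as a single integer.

Answer: 0

Derivation:
Op 1: append 2 -> log_len=2
Op 2: F2 acks idx 2 -> match: F0=0 F1=0 F2=2 F3=0; commitIndex=0
Op 3: F3 acks idx 1 -> match: F0=0 F1=0 F2=2 F3=1; commitIndex=1
Op 4: F2 acks idx 1 -> match: F0=0 F1=0 F2=2 F3=1; commitIndex=1
Op 5: F1 acks idx 1 -> match: F0=0 F1=1 F2=2 F3=1; commitIndex=1
Op 6: append 1 -> log_len=3
Op 7: F3 acks idx 2 -> match: F0=0 F1=1 F2=2 F3=2; commitIndex=2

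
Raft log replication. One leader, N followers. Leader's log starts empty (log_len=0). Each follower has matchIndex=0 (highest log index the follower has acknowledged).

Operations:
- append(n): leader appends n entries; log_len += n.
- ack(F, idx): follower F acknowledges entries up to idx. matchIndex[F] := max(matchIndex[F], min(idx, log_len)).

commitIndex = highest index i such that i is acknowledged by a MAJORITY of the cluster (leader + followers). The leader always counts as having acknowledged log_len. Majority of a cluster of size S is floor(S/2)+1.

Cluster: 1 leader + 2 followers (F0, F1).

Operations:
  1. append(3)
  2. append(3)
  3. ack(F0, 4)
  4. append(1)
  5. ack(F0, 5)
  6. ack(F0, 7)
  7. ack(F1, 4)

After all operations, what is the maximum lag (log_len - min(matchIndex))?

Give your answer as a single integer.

Op 1: append 3 -> log_len=3
Op 2: append 3 -> log_len=6
Op 3: F0 acks idx 4 -> match: F0=4 F1=0; commitIndex=4
Op 4: append 1 -> log_len=7
Op 5: F0 acks idx 5 -> match: F0=5 F1=0; commitIndex=5
Op 6: F0 acks idx 7 -> match: F0=7 F1=0; commitIndex=7
Op 7: F1 acks idx 4 -> match: F0=7 F1=4; commitIndex=7

Answer: 3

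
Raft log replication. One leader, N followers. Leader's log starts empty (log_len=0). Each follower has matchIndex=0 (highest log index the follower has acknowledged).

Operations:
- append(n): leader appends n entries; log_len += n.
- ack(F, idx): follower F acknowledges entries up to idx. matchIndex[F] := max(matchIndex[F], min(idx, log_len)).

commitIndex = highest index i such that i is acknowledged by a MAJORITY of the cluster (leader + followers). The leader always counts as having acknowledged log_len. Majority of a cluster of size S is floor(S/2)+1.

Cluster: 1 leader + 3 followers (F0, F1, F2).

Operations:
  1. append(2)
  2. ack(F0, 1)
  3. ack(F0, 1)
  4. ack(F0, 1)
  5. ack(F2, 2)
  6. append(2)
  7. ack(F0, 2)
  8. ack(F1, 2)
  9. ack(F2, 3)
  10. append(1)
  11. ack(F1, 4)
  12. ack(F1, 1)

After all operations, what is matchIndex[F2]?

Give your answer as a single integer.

Op 1: append 2 -> log_len=2
Op 2: F0 acks idx 1 -> match: F0=1 F1=0 F2=0; commitIndex=0
Op 3: F0 acks idx 1 -> match: F0=1 F1=0 F2=0; commitIndex=0
Op 4: F0 acks idx 1 -> match: F0=1 F1=0 F2=0; commitIndex=0
Op 5: F2 acks idx 2 -> match: F0=1 F1=0 F2=2; commitIndex=1
Op 6: append 2 -> log_len=4
Op 7: F0 acks idx 2 -> match: F0=2 F1=0 F2=2; commitIndex=2
Op 8: F1 acks idx 2 -> match: F0=2 F1=2 F2=2; commitIndex=2
Op 9: F2 acks idx 3 -> match: F0=2 F1=2 F2=3; commitIndex=2
Op 10: append 1 -> log_len=5
Op 11: F1 acks idx 4 -> match: F0=2 F1=4 F2=3; commitIndex=3
Op 12: F1 acks idx 1 -> match: F0=2 F1=4 F2=3; commitIndex=3

Answer: 3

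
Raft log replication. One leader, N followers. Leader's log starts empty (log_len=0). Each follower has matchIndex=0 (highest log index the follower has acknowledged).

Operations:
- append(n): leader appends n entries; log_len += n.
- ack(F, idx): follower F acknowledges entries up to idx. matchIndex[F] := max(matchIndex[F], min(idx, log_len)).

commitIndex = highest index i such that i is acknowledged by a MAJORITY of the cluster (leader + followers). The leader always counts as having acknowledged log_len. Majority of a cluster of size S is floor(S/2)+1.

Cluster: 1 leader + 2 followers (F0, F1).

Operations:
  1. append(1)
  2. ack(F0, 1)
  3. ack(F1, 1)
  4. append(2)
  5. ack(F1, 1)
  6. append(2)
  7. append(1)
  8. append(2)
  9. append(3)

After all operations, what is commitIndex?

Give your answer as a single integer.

Op 1: append 1 -> log_len=1
Op 2: F0 acks idx 1 -> match: F0=1 F1=0; commitIndex=1
Op 3: F1 acks idx 1 -> match: F0=1 F1=1; commitIndex=1
Op 4: append 2 -> log_len=3
Op 5: F1 acks idx 1 -> match: F0=1 F1=1; commitIndex=1
Op 6: append 2 -> log_len=5
Op 7: append 1 -> log_len=6
Op 8: append 2 -> log_len=8
Op 9: append 3 -> log_len=11

Answer: 1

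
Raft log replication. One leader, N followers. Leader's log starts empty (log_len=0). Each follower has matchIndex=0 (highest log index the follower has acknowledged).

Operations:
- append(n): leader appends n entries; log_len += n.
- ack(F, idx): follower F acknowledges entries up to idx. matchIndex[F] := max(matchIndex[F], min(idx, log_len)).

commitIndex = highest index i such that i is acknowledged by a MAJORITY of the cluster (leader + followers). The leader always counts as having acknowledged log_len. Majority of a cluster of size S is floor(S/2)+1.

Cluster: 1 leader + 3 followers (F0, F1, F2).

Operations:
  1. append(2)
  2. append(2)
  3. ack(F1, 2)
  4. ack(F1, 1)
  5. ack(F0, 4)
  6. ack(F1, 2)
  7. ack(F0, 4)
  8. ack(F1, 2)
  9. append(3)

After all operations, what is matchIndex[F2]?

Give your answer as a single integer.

Answer: 0

Derivation:
Op 1: append 2 -> log_len=2
Op 2: append 2 -> log_len=4
Op 3: F1 acks idx 2 -> match: F0=0 F1=2 F2=0; commitIndex=0
Op 4: F1 acks idx 1 -> match: F0=0 F1=2 F2=0; commitIndex=0
Op 5: F0 acks idx 4 -> match: F0=4 F1=2 F2=0; commitIndex=2
Op 6: F1 acks idx 2 -> match: F0=4 F1=2 F2=0; commitIndex=2
Op 7: F0 acks idx 4 -> match: F0=4 F1=2 F2=0; commitIndex=2
Op 8: F1 acks idx 2 -> match: F0=4 F1=2 F2=0; commitIndex=2
Op 9: append 3 -> log_len=7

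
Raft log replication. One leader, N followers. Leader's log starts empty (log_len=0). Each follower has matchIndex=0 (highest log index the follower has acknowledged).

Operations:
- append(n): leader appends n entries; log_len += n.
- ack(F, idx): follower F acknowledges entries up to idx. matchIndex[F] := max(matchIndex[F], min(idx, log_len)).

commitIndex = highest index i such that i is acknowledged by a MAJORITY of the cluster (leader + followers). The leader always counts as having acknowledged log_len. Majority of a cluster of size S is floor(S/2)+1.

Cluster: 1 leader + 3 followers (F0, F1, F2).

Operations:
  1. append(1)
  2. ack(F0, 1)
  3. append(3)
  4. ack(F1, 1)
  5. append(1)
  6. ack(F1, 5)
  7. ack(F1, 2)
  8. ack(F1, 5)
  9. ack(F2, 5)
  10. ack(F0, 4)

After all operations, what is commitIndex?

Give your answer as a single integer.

Op 1: append 1 -> log_len=1
Op 2: F0 acks idx 1 -> match: F0=1 F1=0 F2=0; commitIndex=0
Op 3: append 3 -> log_len=4
Op 4: F1 acks idx 1 -> match: F0=1 F1=1 F2=0; commitIndex=1
Op 5: append 1 -> log_len=5
Op 6: F1 acks idx 5 -> match: F0=1 F1=5 F2=0; commitIndex=1
Op 7: F1 acks idx 2 -> match: F0=1 F1=5 F2=0; commitIndex=1
Op 8: F1 acks idx 5 -> match: F0=1 F1=5 F2=0; commitIndex=1
Op 9: F2 acks idx 5 -> match: F0=1 F1=5 F2=5; commitIndex=5
Op 10: F0 acks idx 4 -> match: F0=4 F1=5 F2=5; commitIndex=5

Answer: 5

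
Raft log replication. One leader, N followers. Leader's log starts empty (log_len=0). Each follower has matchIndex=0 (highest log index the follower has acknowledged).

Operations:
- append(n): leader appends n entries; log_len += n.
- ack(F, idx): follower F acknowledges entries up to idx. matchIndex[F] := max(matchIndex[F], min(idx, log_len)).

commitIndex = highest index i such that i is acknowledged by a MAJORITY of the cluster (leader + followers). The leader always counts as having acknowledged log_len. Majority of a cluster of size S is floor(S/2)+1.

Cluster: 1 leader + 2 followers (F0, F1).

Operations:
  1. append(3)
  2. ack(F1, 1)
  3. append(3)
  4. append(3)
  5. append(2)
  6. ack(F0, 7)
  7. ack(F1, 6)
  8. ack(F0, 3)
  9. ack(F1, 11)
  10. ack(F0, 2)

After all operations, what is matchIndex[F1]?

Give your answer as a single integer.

Answer: 11

Derivation:
Op 1: append 3 -> log_len=3
Op 2: F1 acks idx 1 -> match: F0=0 F1=1; commitIndex=1
Op 3: append 3 -> log_len=6
Op 4: append 3 -> log_len=9
Op 5: append 2 -> log_len=11
Op 6: F0 acks idx 7 -> match: F0=7 F1=1; commitIndex=7
Op 7: F1 acks idx 6 -> match: F0=7 F1=6; commitIndex=7
Op 8: F0 acks idx 3 -> match: F0=7 F1=6; commitIndex=7
Op 9: F1 acks idx 11 -> match: F0=7 F1=11; commitIndex=11
Op 10: F0 acks idx 2 -> match: F0=7 F1=11; commitIndex=11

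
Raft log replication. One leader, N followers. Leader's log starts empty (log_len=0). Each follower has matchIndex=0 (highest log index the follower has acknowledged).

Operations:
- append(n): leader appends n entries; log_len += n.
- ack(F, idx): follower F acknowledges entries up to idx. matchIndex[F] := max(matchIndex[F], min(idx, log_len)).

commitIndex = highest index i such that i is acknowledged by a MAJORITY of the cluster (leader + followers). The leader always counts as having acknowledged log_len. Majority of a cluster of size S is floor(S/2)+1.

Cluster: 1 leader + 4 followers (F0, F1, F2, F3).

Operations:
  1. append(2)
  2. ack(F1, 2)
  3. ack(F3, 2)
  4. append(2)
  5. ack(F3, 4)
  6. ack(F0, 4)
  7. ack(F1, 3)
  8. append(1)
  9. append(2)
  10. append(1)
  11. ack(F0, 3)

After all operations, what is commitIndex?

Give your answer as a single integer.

Answer: 4

Derivation:
Op 1: append 2 -> log_len=2
Op 2: F1 acks idx 2 -> match: F0=0 F1=2 F2=0 F3=0; commitIndex=0
Op 3: F3 acks idx 2 -> match: F0=0 F1=2 F2=0 F3=2; commitIndex=2
Op 4: append 2 -> log_len=4
Op 5: F3 acks idx 4 -> match: F0=0 F1=2 F2=0 F3=4; commitIndex=2
Op 6: F0 acks idx 4 -> match: F0=4 F1=2 F2=0 F3=4; commitIndex=4
Op 7: F1 acks idx 3 -> match: F0=4 F1=3 F2=0 F3=4; commitIndex=4
Op 8: append 1 -> log_len=5
Op 9: append 2 -> log_len=7
Op 10: append 1 -> log_len=8
Op 11: F0 acks idx 3 -> match: F0=4 F1=3 F2=0 F3=4; commitIndex=4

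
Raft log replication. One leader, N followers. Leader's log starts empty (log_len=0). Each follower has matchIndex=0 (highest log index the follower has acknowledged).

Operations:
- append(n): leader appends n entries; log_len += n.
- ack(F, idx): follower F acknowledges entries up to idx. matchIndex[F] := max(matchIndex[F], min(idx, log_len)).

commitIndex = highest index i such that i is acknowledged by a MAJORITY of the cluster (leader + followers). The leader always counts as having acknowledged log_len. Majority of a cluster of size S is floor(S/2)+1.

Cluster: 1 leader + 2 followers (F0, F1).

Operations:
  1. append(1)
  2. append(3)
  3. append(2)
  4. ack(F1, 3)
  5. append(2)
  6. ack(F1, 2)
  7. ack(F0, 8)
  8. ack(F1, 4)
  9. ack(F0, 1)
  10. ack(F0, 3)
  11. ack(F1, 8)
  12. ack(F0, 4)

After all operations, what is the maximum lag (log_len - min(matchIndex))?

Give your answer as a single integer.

Answer: 0

Derivation:
Op 1: append 1 -> log_len=1
Op 2: append 3 -> log_len=4
Op 3: append 2 -> log_len=6
Op 4: F1 acks idx 3 -> match: F0=0 F1=3; commitIndex=3
Op 5: append 2 -> log_len=8
Op 6: F1 acks idx 2 -> match: F0=0 F1=3; commitIndex=3
Op 7: F0 acks idx 8 -> match: F0=8 F1=3; commitIndex=8
Op 8: F1 acks idx 4 -> match: F0=8 F1=4; commitIndex=8
Op 9: F0 acks idx 1 -> match: F0=8 F1=4; commitIndex=8
Op 10: F0 acks idx 3 -> match: F0=8 F1=4; commitIndex=8
Op 11: F1 acks idx 8 -> match: F0=8 F1=8; commitIndex=8
Op 12: F0 acks idx 4 -> match: F0=8 F1=8; commitIndex=8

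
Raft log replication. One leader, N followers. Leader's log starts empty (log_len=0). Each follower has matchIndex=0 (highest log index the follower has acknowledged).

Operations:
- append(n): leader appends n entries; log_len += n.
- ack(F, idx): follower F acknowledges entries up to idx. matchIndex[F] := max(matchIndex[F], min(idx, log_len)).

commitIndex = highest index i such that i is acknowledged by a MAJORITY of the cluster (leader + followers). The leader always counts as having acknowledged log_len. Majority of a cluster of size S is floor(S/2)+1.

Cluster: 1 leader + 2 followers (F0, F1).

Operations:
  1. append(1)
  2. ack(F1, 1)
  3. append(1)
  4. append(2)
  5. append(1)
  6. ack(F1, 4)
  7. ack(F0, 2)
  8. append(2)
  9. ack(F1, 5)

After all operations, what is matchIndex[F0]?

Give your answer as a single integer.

Op 1: append 1 -> log_len=1
Op 2: F1 acks idx 1 -> match: F0=0 F1=1; commitIndex=1
Op 3: append 1 -> log_len=2
Op 4: append 2 -> log_len=4
Op 5: append 1 -> log_len=5
Op 6: F1 acks idx 4 -> match: F0=0 F1=4; commitIndex=4
Op 7: F0 acks idx 2 -> match: F0=2 F1=4; commitIndex=4
Op 8: append 2 -> log_len=7
Op 9: F1 acks idx 5 -> match: F0=2 F1=5; commitIndex=5

Answer: 2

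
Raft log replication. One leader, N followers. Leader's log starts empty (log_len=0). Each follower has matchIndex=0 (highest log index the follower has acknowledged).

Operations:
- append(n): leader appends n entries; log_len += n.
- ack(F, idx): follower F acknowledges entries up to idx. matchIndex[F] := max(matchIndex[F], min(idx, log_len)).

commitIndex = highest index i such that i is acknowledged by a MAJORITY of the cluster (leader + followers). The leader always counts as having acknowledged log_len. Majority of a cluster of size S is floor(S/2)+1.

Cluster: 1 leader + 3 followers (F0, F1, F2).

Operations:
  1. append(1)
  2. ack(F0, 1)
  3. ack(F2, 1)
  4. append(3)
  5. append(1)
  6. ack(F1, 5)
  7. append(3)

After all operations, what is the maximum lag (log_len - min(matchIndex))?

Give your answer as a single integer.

Answer: 7

Derivation:
Op 1: append 1 -> log_len=1
Op 2: F0 acks idx 1 -> match: F0=1 F1=0 F2=0; commitIndex=0
Op 3: F2 acks idx 1 -> match: F0=1 F1=0 F2=1; commitIndex=1
Op 4: append 3 -> log_len=4
Op 5: append 1 -> log_len=5
Op 6: F1 acks idx 5 -> match: F0=1 F1=5 F2=1; commitIndex=1
Op 7: append 3 -> log_len=8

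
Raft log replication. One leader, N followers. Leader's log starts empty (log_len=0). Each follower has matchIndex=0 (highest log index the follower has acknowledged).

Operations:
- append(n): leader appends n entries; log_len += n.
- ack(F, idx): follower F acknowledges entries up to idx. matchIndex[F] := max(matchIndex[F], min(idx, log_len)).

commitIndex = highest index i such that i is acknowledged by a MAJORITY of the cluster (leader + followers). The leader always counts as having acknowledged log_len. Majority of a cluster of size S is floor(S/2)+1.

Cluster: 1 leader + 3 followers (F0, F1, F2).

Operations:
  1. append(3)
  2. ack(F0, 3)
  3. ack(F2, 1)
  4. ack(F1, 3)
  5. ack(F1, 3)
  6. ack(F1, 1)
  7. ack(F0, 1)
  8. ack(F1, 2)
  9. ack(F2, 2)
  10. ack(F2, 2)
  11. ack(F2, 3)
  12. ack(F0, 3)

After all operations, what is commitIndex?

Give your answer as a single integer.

Op 1: append 3 -> log_len=3
Op 2: F0 acks idx 3 -> match: F0=3 F1=0 F2=0; commitIndex=0
Op 3: F2 acks idx 1 -> match: F0=3 F1=0 F2=1; commitIndex=1
Op 4: F1 acks idx 3 -> match: F0=3 F1=3 F2=1; commitIndex=3
Op 5: F1 acks idx 3 -> match: F0=3 F1=3 F2=1; commitIndex=3
Op 6: F1 acks idx 1 -> match: F0=3 F1=3 F2=1; commitIndex=3
Op 7: F0 acks idx 1 -> match: F0=3 F1=3 F2=1; commitIndex=3
Op 8: F1 acks idx 2 -> match: F0=3 F1=3 F2=1; commitIndex=3
Op 9: F2 acks idx 2 -> match: F0=3 F1=3 F2=2; commitIndex=3
Op 10: F2 acks idx 2 -> match: F0=3 F1=3 F2=2; commitIndex=3
Op 11: F2 acks idx 3 -> match: F0=3 F1=3 F2=3; commitIndex=3
Op 12: F0 acks idx 3 -> match: F0=3 F1=3 F2=3; commitIndex=3

Answer: 3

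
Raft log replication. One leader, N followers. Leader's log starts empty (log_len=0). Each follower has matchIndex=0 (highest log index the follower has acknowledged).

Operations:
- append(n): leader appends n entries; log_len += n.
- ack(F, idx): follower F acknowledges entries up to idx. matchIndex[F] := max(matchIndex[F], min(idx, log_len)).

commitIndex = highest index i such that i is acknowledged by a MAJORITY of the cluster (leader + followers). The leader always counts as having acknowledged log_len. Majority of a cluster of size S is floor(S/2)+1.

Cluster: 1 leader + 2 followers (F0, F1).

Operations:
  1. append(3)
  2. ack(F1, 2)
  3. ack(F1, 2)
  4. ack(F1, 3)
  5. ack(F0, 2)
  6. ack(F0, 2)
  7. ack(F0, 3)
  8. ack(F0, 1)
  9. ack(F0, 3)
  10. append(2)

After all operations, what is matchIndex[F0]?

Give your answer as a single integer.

Answer: 3

Derivation:
Op 1: append 3 -> log_len=3
Op 2: F1 acks idx 2 -> match: F0=0 F1=2; commitIndex=2
Op 3: F1 acks idx 2 -> match: F0=0 F1=2; commitIndex=2
Op 4: F1 acks idx 3 -> match: F0=0 F1=3; commitIndex=3
Op 5: F0 acks idx 2 -> match: F0=2 F1=3; commitIndex=3
Op 6: F0 acks idx 2 -> match: F0=2 F1=3; commitIndex=3
Op 7: F0 acks idx 3 -> match: F0=3 F1=3; commitIndex=3
Op 8: F0 acks idx 1 -> match: F0=3 F1=3; commitIndex=3
Op 9: F0 acks idx 3 -> match: F0=3 F1=3; commitIndex=3
Op 10: append 2 -> log_len=5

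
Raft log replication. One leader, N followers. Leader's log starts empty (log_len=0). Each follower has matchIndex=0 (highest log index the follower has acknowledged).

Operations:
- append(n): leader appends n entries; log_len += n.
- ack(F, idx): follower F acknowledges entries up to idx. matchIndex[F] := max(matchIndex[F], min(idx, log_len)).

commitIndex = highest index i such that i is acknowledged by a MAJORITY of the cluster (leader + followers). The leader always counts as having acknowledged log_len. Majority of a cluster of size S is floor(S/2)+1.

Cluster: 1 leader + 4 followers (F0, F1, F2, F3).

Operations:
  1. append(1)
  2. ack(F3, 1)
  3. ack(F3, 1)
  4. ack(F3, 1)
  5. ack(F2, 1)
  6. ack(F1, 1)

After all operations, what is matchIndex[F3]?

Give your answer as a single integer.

Answer: 1

Derivation:
Op 1: append 1 -> log_len=1
Op 2: F3 acks idx 1 -> match: F0=0 F1=0 F2=0 F3=1; commitIndex=0
Op 3: F3 acks idx 1 -> match: F0=0 F1=0 F2=0 F3=1; commitIndex=0
Op 4: F3 acks idx 1 -> match: F0=0 F1=0 F2=0 F3=1; commitIndex=0
Op 5: F2 acks idx 1 -> match: F0=0 F1=0 F2=1 F3=1; commitIndex=1
Op 6: F1 acks idx 1 -> match: F0=0 F1=1 F2=1 F3=1; commitIndex=1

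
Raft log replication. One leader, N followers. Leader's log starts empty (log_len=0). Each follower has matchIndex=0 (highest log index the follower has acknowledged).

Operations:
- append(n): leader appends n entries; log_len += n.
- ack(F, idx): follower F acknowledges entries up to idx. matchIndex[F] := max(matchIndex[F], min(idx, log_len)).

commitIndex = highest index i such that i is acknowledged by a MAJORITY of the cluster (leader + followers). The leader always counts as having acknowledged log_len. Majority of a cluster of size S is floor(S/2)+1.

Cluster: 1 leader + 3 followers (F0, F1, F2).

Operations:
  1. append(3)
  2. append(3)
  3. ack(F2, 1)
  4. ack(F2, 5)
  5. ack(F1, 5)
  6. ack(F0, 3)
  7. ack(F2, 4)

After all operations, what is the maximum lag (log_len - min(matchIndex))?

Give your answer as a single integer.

Op 1: append 3 -> log_len=3
Op 2: append 3 -> log_len=6
Op 3: F2 acks idx 1 -> match: F0=0 F1=0 F2=1; commitIndex=0
Op 4: F2 acks idx 5 -> match: F0=0 F1=0 F2=5; commitIndex=0
Op 5: F1 acks idx 5 -> match: F0=0 F1=5 F2=5; commitIndex=5
Op 6: F0 acks idx 3 -> match: F0=3 F1=5 F2=5; commitIndex=5
Op 7: F2 acks idx 4 -> match: F0=3 F1=5 F2=5; commitIndex=5

Answer: 3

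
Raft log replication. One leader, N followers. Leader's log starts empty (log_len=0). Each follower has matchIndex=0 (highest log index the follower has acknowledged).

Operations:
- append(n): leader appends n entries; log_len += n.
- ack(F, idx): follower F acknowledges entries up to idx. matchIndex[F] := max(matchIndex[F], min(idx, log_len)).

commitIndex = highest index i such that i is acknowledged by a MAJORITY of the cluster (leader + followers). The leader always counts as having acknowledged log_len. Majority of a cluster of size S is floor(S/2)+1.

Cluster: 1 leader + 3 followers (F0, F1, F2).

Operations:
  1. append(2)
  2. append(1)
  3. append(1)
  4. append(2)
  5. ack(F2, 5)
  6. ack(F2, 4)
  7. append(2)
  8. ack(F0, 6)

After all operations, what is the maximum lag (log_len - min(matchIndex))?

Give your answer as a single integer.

Op 1: append 2 -> log_len=2
Op 2: append 1 -> log_len=3
Op 3: append 1 -> log_len=4
Op 4: append 2 -> log_len=6
Op 5: F2 acks idx 5 -> match: F0=0 F1=0 F2=5; commitIndex=0
Op 6: F2 acks idx 4 -> match: F0=0 F1=0 F2=5; commitIndex=0
Op 7: append 2 -> log_len=8
Op 8: F0 acks idx 6 -> match: F0=6 F1=0 F2=5; commitIndex=5

Answer: 8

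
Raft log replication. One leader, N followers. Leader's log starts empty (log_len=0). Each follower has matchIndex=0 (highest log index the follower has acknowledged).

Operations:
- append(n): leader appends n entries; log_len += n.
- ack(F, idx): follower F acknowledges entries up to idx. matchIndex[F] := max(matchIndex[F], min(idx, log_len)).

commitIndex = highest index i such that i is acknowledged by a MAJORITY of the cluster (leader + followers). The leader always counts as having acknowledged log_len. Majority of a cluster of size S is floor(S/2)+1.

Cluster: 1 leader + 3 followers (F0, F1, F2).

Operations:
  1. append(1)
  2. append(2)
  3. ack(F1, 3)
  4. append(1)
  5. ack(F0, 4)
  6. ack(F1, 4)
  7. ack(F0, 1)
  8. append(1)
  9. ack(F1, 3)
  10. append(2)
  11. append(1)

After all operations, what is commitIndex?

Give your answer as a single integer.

Op 1: append 1 -> log_len=1
Op 2: append 2 -> log_len=3
Op 3: F1 acks idx 3 -> match: F0=0 F1=3 F2=0; commitIndex=0
Op 4: append 1 -> log_len=4
Op 5: F0 acks idx 4 -> match: F0=4 F1=3 F2=0; commitIndex=3
Op 6: F1 acks idx 4 -> match: F0=4 F1=4 F2=0; commitIndex=4
Op 7: F0 acks idx 1 -> match: F0=4 F1=4 F2=0; commitIndex=4
Op 8: append 1 -> log_len=5
Op 9: F1 acks idx 3 -> match: F0=4 F1=4 F2=0; commitIndex=4
Op 10: append 2 -> log_len=7
Op 11: append 1 -> log_len=8

Answer: 4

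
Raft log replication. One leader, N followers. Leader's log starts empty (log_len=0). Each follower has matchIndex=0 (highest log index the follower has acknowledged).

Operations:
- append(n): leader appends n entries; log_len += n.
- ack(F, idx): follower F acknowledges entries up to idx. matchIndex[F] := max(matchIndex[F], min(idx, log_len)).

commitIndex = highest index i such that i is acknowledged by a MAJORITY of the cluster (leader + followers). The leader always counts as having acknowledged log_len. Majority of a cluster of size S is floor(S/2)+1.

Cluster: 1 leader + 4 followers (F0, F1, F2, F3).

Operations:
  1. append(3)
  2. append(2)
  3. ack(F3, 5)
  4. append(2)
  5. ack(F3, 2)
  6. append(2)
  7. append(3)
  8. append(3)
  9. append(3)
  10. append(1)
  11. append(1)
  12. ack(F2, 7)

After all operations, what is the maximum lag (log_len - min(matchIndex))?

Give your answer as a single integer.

Op 1: append 3 -> log_len=3
Op 2: append 2 -> log_len=5
Op 3: F3 acks idx 5 -> match: F0=0 F1=0 F2=0 F3=5; commitIndex=0
Op 4: append 2 -> log_len=7
Op 5: F3 acks idx 2 -> match: F0=0 F1=0 F2=0 F3=5; commitIndex=0
Op 6: append 2 -> log_len=9
Op 7: append 3 -> log_len=12
Op 8: append 3 -> log_len=15
Op 9: append 3 -> log_len=18
Op 10: append 1 -> log_len=19
Op 11: append 1 -> log_len=20
Op 12: F2 acks idx 7 -> match: F0=0 F1=0 F2=7 F3=5; commitIndex=5

Answer: 20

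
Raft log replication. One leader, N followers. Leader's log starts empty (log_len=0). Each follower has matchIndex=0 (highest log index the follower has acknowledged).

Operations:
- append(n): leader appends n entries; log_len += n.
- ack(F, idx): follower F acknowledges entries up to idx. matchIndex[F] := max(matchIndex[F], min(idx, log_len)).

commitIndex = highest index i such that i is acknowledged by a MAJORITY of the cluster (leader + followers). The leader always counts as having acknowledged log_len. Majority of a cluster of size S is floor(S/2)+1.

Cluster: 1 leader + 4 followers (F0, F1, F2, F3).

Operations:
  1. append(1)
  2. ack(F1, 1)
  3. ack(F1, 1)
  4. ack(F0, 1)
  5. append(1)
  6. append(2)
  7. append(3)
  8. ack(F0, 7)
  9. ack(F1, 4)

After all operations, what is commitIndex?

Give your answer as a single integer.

Answer: 4

Derivation:
Op 1: append 1 -> log_len=1
Op 2: F1 acks idx 1 -> match: F0=0 F1=1 F2=0 F3=0; commitIndex=0
Op 3: F1 acks idx 1 -> match: F0=0 F1=1 F2=0 F3=0; commitIndex=0
Op 4: F0 acks idx 1 -> match: F0=1 F1=1 F2=0 F3=0; commitIndex=1
Op 5: append 1 -> log_len=2
Op 6: append 2 -> log_len=4
Op 7: append 3 -> log_len=7
Op 8: F0 acks idx 7 -> match: F0=7 F1=1 F2=0 F3=0; commitIndex=1
Op 9: F1 acks idx 4 -> match: F0=7 F1=4 F2=0 F3=0; commitIndex=4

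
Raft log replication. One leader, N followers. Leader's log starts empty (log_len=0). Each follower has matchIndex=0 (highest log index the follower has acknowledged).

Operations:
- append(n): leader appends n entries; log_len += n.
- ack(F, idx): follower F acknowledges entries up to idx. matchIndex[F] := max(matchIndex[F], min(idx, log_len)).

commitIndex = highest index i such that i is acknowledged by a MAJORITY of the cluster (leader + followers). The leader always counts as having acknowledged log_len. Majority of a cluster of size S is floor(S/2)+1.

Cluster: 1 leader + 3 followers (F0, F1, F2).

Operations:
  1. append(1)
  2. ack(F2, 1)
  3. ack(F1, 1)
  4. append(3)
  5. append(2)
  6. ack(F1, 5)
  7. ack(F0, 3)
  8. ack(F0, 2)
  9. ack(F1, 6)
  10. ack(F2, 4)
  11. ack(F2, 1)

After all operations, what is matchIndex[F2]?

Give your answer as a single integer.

Answer: 4

Derivation:
Op 1: append 1 -> log_len=1
Op 2: F2 acks idx 1 -> match: F0=0 F1=0 F2=1; commitIndex=0
Op 3: F1 acks idx 1 -> match: F0=0 F1=1 F2=1; commitIndex=1
Op 4: append 3 -> log_len=4
Op 5: append 2 -> log_len=6
Op 6: F1 acks idx 5 -> match: F0=0 F1=5 F2=1; commitIndex=1
Op 7: F0 acks idx 3 -> match: F0=3 F1=5 F2=1; commitIndex=3
Op 8: F0 acks idx 2 -> match: F0=3 F1=5 F2=1; commitIndex=3
Op 9: F1 acks idx 6 -> match: F0=3 F1=6 F2=1; commitIndex=3
Op 10: F2 acks idx 4 -> match: F0=3 F1=6 F2=4; commitIndex=4
Op 11: F2 acks idx 1 -> match: F0=3 F1=6 F2=4; commitIndex=4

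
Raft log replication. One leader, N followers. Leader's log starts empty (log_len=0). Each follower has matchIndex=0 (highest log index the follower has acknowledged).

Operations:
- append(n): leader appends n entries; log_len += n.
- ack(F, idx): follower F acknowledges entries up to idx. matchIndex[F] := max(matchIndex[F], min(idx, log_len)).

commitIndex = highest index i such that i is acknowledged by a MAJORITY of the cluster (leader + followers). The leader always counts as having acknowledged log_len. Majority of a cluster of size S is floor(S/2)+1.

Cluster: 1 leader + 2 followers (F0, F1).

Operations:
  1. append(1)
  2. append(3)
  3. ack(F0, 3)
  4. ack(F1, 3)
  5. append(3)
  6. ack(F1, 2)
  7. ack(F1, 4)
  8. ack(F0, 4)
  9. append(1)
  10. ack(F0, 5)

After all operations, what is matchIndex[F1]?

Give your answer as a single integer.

Op 1: append 1 -> log_len=1
Op 2: append 3 -> log_len=4
Op 3: F0 acks idx 3 -> match: F0=3 F1=0; commitIndex=3
Op 4: F1 acks idx 3 -> match: F0=3 F1=3; commitIndex=3
Op 5: append 3 -> log_len=7
Op 6: F1 acks idx 2 -> match: F0=3 F1=3; commitIndex=3
Op 7: F1 acks idx 4 -> match: F0=3 F1=4; commitIndex=4
Op 8: F0 acks idx 4 -> match: F0=4 F1=4; commitIndex=4
Op 9: append 1 -> log_len=8
Op 10: F0 acks idx 5 -> match: F0=5 F1=4; commitIndex=5

Answer: 4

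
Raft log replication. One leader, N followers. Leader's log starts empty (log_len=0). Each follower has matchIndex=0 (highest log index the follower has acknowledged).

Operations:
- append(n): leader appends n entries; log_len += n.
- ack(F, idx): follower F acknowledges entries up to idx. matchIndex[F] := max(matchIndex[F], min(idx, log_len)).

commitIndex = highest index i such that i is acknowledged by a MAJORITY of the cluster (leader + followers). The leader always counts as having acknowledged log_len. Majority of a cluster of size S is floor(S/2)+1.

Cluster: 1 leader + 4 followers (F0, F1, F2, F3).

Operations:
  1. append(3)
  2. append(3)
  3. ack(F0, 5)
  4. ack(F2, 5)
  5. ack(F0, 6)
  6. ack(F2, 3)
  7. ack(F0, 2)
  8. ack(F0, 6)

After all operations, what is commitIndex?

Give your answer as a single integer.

Answer: 5

Derivation:
Op 1: append 3 -> log_len=3
Op 2: append 3 -> log_len=6
Op 3: F0 acks idx 5 -> match: F0=5 F1=0 F2=0 F3=0; commitIndex=0
Op 4: F2 acks idx 5 -> match: F0=5 F1=0 F2=5 F3=0; commitIndex=5
Op 5: F0 acks idx 6 -> match: F0=6 F1=0 F2=5 F3=0; commitIndex=5
Op 6: F2 acks idx 3 -> match: F0=6 F1=0 F2=5 F3=0; commitIndex=5
Op 7: F0 acks idx 2 -> match: F0=6 F1=0 F2=5 F3=0; commitIndex=5
Op 8: F0 acks idx 6 -> match: F0=6 F1=0 F2=5 F3=0; commitIndex=5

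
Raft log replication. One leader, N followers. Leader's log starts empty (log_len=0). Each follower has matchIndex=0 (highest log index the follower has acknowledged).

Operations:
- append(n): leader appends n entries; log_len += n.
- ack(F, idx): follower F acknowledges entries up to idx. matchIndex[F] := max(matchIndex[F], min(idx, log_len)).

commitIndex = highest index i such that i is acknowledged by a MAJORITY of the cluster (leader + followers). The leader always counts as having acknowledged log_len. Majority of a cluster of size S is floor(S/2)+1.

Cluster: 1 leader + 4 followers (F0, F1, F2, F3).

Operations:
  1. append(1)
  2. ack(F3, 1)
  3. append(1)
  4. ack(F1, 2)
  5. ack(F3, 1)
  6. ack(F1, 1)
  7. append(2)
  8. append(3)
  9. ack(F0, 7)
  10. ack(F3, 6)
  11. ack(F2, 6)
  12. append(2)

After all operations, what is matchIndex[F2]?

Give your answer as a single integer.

Op 1: append 1 -> log_len=1
Op 2: F3 acks idx 1 -> match: F0=0 F1=0 F2=0 F3=1; commitIndex=0
Op 3: append 1 -> log_len=2
Op 4: F1 acks idx 2 -> match: F0=0 F1=2 F2=0 F3=1; commitIndex=1
Op 5: F3 acks idx 1 -> match: F0=0 F1=2 F2=0 F3=1; commitIndex=1
Op 6: F1 acks idx 1 -> match: F0=0 F1=2 F2=0 F3=1; commitIndex=1
Op 7: append 2 -> log_len=4
Op 8: append 3 -> log_len=7
Op 9: F0 acks idx 7 -> match: F0=7 F1=2 F2=0 F3=1; commitIndex=2
Op 10: F3 acks idx 6 -> match: F0=7 F1=2 F2=0 F3=6; commitIndex=6
Op 11: F2 acks idx 6 -> match: F0=7 F1=2 F2=6 F3=6; commitIndex=6
Op 12: append 2 -> log_len=9

Answer: 6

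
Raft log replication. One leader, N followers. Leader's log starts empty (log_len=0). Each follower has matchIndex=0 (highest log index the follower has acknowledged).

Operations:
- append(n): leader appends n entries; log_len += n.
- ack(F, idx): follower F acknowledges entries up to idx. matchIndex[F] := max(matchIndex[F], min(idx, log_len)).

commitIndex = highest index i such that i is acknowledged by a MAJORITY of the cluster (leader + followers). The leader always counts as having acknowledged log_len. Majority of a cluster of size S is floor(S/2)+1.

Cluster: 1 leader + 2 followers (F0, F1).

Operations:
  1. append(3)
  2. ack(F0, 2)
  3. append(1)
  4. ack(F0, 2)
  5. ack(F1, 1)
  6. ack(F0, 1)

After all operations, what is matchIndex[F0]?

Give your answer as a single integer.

Op 1: append 3 -> log_len=3
Op 2: F0 acks idx 2 -> match: F0=2 F1=0; commitIndex=2
Op 3: append 1 -> log_len=4
Op 4: F0 acks idx 2 -> match: F0=2 F1=0; commitIndex=2
Op 5: F1 acks idx 1 -> match: F0=2 F1=1; commitIndex=2
Op 6: F0 acks idx 1 -> match: F0=2 F1=1; commitIndex=2

Answer: 2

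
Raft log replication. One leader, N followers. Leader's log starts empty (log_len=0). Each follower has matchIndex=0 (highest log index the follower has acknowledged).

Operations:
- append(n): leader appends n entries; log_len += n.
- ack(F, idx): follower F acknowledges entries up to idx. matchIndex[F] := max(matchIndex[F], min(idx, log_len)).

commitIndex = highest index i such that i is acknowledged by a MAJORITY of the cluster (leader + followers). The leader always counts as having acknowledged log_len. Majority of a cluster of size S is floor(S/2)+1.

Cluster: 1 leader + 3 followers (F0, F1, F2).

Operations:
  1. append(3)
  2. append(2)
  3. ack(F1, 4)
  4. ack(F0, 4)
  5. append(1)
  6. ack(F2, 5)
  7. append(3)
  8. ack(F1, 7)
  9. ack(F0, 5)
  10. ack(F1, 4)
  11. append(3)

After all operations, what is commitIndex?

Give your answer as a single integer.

Op 1: append 3 -> log_len=3
Op 2: append 2 -> log_len=5
Op 3: F1 acks idx 4 -> match: F0=0 F1=4 F2=0; commitIndex=0
Op 4: F0 acks idx 4 -> match: F0=4 F1=4 F2=0; commitIndex=4
Op 5: append 1 -> log_len=6
Op 6: F2 acks idx 5 -> match: F0=4 F1=4 F2=5; commitIndex=4
Op 7: append 3 -> log_len=9
Op 8: F1 acks idx 7 -> match: F0=4 F1=7 F2=5; commitIndex=5
Op 9: F0 acks idx 5 -> match: F0=5 F1=7 F2=5; commitIndex=5
Op 10: F1 acks idx 4 -> match: F0=5 F1=7 F2=5; commitIndex=5
Op 11: append 3 -> log_len=12

Answer: 5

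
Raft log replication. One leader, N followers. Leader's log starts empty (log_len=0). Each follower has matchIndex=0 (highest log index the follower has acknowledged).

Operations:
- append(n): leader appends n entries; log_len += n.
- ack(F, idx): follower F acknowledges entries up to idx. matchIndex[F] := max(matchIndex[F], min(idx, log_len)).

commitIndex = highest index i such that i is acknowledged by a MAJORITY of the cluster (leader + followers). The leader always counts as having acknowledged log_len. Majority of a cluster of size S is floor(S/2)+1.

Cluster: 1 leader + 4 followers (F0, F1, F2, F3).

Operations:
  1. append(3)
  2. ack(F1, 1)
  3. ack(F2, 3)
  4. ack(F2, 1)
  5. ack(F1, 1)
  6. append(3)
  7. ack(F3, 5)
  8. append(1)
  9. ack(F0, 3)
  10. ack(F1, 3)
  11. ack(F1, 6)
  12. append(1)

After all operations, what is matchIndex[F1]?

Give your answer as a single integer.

Op 1: append 3 -> log_len=3
Op 2: F1 acks idx 1 -> match: F0=0 F1=1 F2=0 F3=0; commitIndex=0
Op 3: F2 acks idx 3 -> match: F0=0 F1=1 F2=3 F3=0; commitIndex=1
Op 4: F2 acks idx 1 -> match: F0=0 F1=1 F2=3 F3=0; commitIndex=1
Op 5: F1 acks idx 1 -> match: F0=0 F1=1 F2=3 F3=0; commitIndex=1
Op 6: append 3 -> log_len=6
Op 7: F3 acks idx 5 -> match: F0=0 F1=1 F2=3 F3=5; commitIndex=3
Op 8: append 1 -> log_len=7
Op 9: F0 acks idx 3 -> match: F0=3 F1=1 F2=3 F3=5; commitIndex=3
Op 10: F1 acks idx 3 -> match: F0=3 F1=3 F2=3 F3=5; commitIndex=3
Op 11: F1 acks idx 6 -> match: F0=3 F1=6 F2=3 F3=5; commitIndex=5
Op 12: append 1 -> log_len=8

Answer: 6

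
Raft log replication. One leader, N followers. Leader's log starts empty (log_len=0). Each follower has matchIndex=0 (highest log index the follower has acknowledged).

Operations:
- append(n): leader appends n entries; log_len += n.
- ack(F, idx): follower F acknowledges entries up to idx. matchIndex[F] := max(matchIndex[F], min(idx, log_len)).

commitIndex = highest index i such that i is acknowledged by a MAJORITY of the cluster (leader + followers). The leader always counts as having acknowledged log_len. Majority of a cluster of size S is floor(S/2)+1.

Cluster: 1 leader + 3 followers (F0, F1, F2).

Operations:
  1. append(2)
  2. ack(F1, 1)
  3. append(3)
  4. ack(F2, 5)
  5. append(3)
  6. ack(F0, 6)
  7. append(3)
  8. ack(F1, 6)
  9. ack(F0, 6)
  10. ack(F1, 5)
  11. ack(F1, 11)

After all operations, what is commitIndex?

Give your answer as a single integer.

Answer: 6

Derivation:
Op 1: append 2 -> log_len=2
Op 2: F1 acks idx 1 -> match: F0=0 F1=1 F2=0; commitIndex=0
Op 3: append 3 -> log_len=5
Op 4: F2 acks idx 5 -> match: F0=0 F1=1 F2=5; commitIndex=1
Op 5: append 3 -> log_len=8
Op 6: F0 acks idx 6 -> match: F0=6 F1=1 F2=5; commitIndex=5
Op 7: append 3 -> log_len=11
Op 8: F1 acks idx 6 -> match: F0=6 F1=6 F2=5; commitIndex=6
Op 9: F0 acks idx 6 -> match: F0=6 F1=6 F2=5; commitIndex=6
Op 10: F1 acks idx 5 -> match: F0=6 F1=6 F2=5; commitIndex=6
Op 11: F1 acks idx 11 -> match: F0=6 F1=11 F2=5; commitIndex=6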